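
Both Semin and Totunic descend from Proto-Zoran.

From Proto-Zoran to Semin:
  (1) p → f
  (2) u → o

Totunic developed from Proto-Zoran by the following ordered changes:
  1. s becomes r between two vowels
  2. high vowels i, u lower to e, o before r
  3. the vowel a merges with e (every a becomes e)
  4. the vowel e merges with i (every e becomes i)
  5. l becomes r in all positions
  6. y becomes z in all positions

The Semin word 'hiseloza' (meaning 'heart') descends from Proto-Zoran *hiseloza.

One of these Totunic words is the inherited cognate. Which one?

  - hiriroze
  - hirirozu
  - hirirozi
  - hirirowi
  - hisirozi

hirirozi

Totunic: *hiseloza > hireloza > hereloza > hereloze > hirilozi > hirirozi  (by rhotacism, pre-rhotic lowering, vowel merger, vowel merger, unconditioned shift)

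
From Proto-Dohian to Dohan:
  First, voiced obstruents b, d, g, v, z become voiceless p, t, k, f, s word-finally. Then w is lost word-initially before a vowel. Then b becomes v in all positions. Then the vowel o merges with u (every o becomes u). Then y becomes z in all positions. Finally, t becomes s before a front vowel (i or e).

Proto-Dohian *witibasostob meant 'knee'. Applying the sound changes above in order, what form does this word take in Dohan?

isivasustup

Dohan: *witibasostob > witibasostop > itibasostop > itivasostop > itivasustup > isivasustup  (by final devoicing, glide loss, unconditioned shift, vowel merger, palatalisation)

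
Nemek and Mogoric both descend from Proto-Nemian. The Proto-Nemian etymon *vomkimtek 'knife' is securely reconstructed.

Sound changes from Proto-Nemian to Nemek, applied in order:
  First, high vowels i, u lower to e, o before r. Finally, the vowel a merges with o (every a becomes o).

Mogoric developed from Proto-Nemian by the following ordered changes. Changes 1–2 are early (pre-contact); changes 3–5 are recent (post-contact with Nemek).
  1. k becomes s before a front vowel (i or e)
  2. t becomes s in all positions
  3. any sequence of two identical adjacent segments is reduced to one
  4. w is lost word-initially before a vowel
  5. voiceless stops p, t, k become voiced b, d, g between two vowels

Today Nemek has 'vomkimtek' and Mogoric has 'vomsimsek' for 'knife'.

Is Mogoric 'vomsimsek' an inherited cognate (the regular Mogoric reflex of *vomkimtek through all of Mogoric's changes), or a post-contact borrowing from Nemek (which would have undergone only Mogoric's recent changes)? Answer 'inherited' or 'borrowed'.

inherited

If inherited, *vomkimtek would pass through all of Mogoric's changes:
Mogoric: *vomkimtek > vomsimtek > vomsimsek  (by palatalisation, unconditioned shift)
If borrowed from Nemek 'vomkimtek' after the early changes, it would undergo only the recent ones:
  rule 3 (degemination): no change (vomkimtek)
  rule 4 (glide loss): no change (vomkimtek)
  rule 5 (intervocalic voicing): no change (vomkimtek)
  ⇒ as a loan: vomkimtek
Mogoric 'vomsimsek' matches the inherited outcome exactly, so it is an inherited cognate, not a loan.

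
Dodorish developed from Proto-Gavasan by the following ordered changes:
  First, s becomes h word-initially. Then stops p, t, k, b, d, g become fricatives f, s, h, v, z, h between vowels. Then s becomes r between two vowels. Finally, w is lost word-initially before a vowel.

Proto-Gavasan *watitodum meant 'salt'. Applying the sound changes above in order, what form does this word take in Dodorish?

Dodorish: *watitodum
  watitodum (rule 1 does not apply)
  watitodum → wasisozum   [intervocalic lenition]
  wasisozum → warirozum   [rhotacism]
  warirozum → arirozum   [glide loss]
  giving Dodorish arirozum.

arirozum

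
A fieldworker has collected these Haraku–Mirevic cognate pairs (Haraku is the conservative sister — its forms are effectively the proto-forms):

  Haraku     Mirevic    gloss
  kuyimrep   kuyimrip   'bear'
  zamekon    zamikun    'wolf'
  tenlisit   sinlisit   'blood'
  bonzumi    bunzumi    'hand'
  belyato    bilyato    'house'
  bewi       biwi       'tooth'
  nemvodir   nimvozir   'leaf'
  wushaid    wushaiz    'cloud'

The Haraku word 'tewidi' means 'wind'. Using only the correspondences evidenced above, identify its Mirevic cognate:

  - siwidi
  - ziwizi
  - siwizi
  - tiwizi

tenlisit ~ sinlisit — Haraku t corresponds to Mirevic s word-initially before a front vowel.
zamekon ~ zamikun, belyato ~ bilyato — Haraku e corresponds to Mirevic i after a consonant, before a consonant other than r, m, n, p, b, f, v.
nemvodir ~ nimvozir — Haraku d corresponds to Mirevic z between vowels (before a front vowel).
Applying these to Haraku 'tewidi':
  tewidi → sewidi   (t→s word-initially before a front vowel)
  sewidi → siwidi   (e→i after a consonant, before a consonant other than r, m, n, p, b, f, v)
  siwidi → siwizi   (d→z between vowels (before a front vowel))
So the Mirevic cognate is 'siwizi'.

siwizi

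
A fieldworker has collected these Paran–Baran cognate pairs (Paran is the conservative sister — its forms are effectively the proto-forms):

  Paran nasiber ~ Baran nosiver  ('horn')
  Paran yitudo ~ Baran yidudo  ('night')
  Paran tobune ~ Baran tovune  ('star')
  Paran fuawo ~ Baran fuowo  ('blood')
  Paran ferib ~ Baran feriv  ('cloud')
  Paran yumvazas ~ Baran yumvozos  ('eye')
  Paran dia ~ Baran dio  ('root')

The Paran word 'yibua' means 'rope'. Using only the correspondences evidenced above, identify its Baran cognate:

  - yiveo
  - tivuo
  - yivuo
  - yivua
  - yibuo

yivuo

tobune ~ tovune — Paran b corresponds to Baran v between vowels (before a back vowel).
dia ~ dio — Paran a corresponds to Baran o word-finally.
Applying these to Paran 'yibua':
  yibua → yivua   (b→v between vowels (before a back vowel))
  yivua → yivuo   (a→o word-finally)
So the Baran cognate is 'yivuo'.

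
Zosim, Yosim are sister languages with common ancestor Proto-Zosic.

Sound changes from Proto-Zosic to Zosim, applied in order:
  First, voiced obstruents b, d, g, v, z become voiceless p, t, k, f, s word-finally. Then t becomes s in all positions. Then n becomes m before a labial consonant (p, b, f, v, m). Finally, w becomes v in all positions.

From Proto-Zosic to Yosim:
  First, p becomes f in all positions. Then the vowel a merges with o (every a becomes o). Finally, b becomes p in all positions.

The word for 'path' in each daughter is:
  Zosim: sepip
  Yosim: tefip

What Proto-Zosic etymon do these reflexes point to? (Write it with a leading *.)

Position 1: Zosim has s, Yosim has t. Yosim preserves t here (none of its changes turn any other segment into t), so the proto-segment is *t.
Position 5: Zosim has p, Yosim has p. In Yosim, p can only continue *b, so the proto-segment is *b.
Position 3: Zosim has p, Yosim has f. Taking the neighbouring segments as reconstructed: Zosim p can only go back to *p; Yosim f could go back to *p or *f — the one source consistent with every daughter is *p.
Verify the candidate proto-form against each daughter:
Zosim: start from *tepib.
  rule 1 (final devoicing): tepib → tepip
  rule 2 (unconditioned shift): tepip → sepip
  rule 3: no change — sepip
  rule 4: no change — sepip
  ⇒ Zosim sepip
Yosim: *tepib
  tepib → tefib   [unconditioned shift]
  tefib (rule 2 does not apply)
  tefib → tefip   [unconditioned shift]
  giving Yosim tefip.
Only *tepib yields all of Zosim sepip, Yosim tefip.

*tepib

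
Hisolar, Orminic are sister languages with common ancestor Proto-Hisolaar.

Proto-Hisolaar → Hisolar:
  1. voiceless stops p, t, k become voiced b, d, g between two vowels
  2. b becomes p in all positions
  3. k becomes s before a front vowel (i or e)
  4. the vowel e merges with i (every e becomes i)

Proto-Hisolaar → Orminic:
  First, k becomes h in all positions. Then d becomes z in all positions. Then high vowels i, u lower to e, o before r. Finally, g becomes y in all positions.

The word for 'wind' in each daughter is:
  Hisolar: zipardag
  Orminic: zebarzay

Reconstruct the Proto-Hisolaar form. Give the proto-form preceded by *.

Position 2: Hisolar has i, Orminic has e. Taking the neighbouring segments as reconstructed: Hisolar i could go back to *e or *i; Orminic e can only go back to *e — the one source consistent with every daughter is *e.
Position 3: Hisolar has p, Orminic has b. Orminic preserves b here (none of its changes turn any other segment into b), so the proto-segment is *b.
Verify the candidate proto-form against each daughter:
Hisolar: *zebardag > zepardag > zipardag  (by unconditioned shift, vowel merger)
Orminic: *zebardag > zebarzag > zebarzay  (by unconditioned shift, unconditioned shift)
Only *zebardag yields all of Hisolar zipardag, Orminic zebarzay.

*zebardag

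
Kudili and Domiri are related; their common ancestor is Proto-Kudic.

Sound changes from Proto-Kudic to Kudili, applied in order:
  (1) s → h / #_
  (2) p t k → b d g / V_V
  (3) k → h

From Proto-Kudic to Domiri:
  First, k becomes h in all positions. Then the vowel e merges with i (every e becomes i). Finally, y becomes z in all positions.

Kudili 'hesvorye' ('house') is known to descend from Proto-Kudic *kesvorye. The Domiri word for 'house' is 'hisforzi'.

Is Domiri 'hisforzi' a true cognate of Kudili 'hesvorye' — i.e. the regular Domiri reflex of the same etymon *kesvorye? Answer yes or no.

Derive the expected Domiri reflex of *kesvorye:
Domiri: start from *kesvorye.
  rule 1 (unconditioned shift): kesvorye → hesvorye
  rule 2 (vowel merger): hesvorye → hisvoryi
  rule 3 (unconditioned shift): hisvoryi → hisvorzi
  ⇒ Domiri hisvorzi
The regular Domiri reflex would be 'hisvorzi', but the attested form is 'hisforzi'. The correspondence is irregular, so they are not cognates (the Domiri form has a different source).

no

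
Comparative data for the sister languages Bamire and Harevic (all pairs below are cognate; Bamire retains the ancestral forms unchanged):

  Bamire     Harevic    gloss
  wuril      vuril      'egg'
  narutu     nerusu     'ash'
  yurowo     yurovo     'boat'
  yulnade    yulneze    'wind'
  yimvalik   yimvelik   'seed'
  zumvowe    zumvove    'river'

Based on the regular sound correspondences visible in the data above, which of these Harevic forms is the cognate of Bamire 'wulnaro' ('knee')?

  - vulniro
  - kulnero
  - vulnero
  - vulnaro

wuril ~ vuril — Bamire w corresponds to Harevic v word-initially before a back vowel.
narutu ~ nerusu — Bamire a corresponds to Harevic e after a consonant, before r.
Applying these to Bamire 'wulnaro':
  wulnaro → vulnaro   (w→v word-initially before a back vowel)
  vulnaro → vulnero   (a→e after a consonant, before r)
So the Harevic cognate is 'vulnero'.

vulnero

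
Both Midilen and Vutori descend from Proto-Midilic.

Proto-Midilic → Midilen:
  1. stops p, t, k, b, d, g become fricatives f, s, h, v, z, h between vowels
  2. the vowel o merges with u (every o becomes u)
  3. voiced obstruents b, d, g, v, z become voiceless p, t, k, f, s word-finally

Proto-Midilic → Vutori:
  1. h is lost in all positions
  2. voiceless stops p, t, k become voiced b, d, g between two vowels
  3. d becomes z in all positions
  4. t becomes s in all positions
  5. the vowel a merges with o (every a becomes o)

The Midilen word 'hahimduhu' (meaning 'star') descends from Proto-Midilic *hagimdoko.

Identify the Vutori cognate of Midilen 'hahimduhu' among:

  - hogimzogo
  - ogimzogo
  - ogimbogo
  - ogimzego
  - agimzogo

Vutori: *hagimdoko > agimdoko > agimdogo > agimzogo > ogimzogo  (by h-loss, intervocalic voicing, unconditioned shift, vowel merger)

ogimzogo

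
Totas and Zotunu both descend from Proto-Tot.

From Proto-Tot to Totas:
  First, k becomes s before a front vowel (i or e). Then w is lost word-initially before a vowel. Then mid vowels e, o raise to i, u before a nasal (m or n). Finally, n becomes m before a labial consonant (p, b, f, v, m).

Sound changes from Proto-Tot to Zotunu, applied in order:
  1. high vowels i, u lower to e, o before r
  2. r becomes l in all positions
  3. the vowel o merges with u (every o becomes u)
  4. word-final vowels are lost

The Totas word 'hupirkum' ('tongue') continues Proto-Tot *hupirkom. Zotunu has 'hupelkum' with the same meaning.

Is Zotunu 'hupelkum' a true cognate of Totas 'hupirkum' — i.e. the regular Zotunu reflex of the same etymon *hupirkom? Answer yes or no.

yes

Derive the expected Zotunu reflex of *hupirkom:
Zotunu: *hupirkom
  hupirkom → huperkom   [pre-rhotic lowering]
  huperkom → hupelkom   [unconditioned shift]
  hupelkom → hupelkum   [vowel merger]
  hupelkum (rule 4 does not apply)
  giving Zotunu hupelkum.
Zotunu 'hupelkum' matches the regular reflex exactly, so the pair is cognate.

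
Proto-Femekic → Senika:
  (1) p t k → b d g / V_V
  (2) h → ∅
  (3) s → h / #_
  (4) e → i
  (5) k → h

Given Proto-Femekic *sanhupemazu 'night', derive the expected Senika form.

Senika: *sanhupemazu
  sanhupemazu → sanhubemazu   [intervocalic voicing]
  sanhubemazu → sanubemazu   [h-loss]
  sanubemazu → hanubemazu   [debuccalisation]
  hanubemazu → hanubimazu   [vowel merger]
  hanubimazu (rule 5 does not apply)
  giving Senika hanubimazu.

hanubimazu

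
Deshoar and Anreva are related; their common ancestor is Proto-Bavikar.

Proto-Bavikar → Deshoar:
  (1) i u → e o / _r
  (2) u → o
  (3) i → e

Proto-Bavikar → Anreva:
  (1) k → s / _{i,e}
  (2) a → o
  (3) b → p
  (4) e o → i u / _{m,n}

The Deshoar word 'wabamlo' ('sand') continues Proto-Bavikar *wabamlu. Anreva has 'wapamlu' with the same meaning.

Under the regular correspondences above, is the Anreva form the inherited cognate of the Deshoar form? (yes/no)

no

Derive the expected Anreva reflex of *wabamlu:
Anreva: *wabamlu
  wabamlu (rule 1 does not apply)
  wabamlu → wobomlu   [vowel merger]
  wobomlu → wopomlu   [unconditioned shift]
  wopomlu → wopumlu   [pre-nasal raising]
  giving Anreva wopumlu.
The regular Anreva reflex would be 'wopumlu', but the attested form is 'wapamlu'. The correspondence is irregular, so they are not cognates (the Anreva form has a different source).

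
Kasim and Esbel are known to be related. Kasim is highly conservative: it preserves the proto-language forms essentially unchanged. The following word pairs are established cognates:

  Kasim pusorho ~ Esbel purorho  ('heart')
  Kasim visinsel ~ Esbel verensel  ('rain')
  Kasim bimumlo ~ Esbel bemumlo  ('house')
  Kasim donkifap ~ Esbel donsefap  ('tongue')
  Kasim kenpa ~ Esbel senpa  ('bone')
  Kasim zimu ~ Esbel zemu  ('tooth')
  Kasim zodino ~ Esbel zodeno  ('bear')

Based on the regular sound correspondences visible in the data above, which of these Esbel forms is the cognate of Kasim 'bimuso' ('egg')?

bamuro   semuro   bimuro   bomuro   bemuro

bemuro

bimumlo ~ bemumlo, zimu ~ zemu — Kasim i corresponds to Esbel e after a consonant, before a nasal.
pusorho ~ purorho — Kasim s corresponds to Esbel r between vowels (before a back vowel).
Applying these to Kasim 'bimuso':
  bimuso → bemuso   (i→e after a consonant, before a nasal)
  bemuso → bemuro   (s→r between vowels (before a back vowel))
So the Esbel cognate is 'bemuro'.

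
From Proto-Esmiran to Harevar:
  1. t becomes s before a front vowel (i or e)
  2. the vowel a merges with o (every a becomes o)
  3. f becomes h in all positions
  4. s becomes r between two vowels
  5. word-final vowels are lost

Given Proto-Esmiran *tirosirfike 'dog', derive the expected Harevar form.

sirorirhik

Harevar: *tirosirfike > sirosirfike > sirosirhike > sirorirhike > sirorirhik  (by palatalisation, unconditioned shift, rhotacism, apocope)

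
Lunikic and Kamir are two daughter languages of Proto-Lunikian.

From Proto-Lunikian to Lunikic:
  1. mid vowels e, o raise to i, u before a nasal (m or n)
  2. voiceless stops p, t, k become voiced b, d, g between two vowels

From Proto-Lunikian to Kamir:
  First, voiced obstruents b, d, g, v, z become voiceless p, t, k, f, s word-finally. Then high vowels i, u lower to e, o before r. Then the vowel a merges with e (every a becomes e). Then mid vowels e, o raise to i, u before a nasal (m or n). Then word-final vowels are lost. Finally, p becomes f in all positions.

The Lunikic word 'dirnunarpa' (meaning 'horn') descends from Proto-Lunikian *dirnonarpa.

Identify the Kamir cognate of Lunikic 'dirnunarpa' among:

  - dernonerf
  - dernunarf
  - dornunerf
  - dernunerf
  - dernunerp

Kamir: *dirnonarpa
  dirnonarpa (rule 1 does not apply)
  dirnonarpa → dernonarpa   [pre-rhotic lowering]
  dernonarpa → dernonerpe   [vowel merger]
  dernonerpe → dernunerpe   [pre-nasal raising]
  dernunerpe → dernunerp   [apocope]
  dernunerp → dernunerf   [unconditioned shift]
  giving Kamir dernunerf.

dernunerf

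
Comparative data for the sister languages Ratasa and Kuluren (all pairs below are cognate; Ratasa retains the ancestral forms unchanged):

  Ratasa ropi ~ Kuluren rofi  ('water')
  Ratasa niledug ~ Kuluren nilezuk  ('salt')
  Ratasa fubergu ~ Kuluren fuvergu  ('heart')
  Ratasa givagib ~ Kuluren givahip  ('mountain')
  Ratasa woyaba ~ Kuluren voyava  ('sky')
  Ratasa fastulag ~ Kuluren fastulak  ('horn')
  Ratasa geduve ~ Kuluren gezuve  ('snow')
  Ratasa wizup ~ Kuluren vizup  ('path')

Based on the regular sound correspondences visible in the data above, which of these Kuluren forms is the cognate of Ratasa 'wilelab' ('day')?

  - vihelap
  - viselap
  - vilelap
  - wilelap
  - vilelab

wizup ~ vizup — Ratasa w corresponds to Kuluren v word-initially before a front vowel.
givagib ~ givahip — Ratasa b corresponds to Kuluren p word-finally.
Applying these to Ratasa 'wilelab':
  wilelab → vilelab   (w→v word-initially before a front vowel)
  vilelab → vilelap   (b→p word-finally)
So the Kuluren cognate is 'vilelap'.

vilelap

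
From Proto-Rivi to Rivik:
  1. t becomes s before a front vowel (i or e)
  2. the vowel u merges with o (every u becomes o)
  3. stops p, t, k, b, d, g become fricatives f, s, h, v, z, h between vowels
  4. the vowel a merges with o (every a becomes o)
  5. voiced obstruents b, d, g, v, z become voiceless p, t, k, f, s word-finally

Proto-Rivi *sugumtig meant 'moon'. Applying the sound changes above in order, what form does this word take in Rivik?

sohomsik

Rivik: *sugumtig
  sugumtig → sugumsig   [palatalisation]
  sugumsig → sogomsig   [vowel merger]
  sogomsig → sohomsig   [intervocalic lenition]
  sohomsig (rule 4 does not apply)
  sohomsig → sohomsik   [final devoicing]
  giving Rivik sohomsik.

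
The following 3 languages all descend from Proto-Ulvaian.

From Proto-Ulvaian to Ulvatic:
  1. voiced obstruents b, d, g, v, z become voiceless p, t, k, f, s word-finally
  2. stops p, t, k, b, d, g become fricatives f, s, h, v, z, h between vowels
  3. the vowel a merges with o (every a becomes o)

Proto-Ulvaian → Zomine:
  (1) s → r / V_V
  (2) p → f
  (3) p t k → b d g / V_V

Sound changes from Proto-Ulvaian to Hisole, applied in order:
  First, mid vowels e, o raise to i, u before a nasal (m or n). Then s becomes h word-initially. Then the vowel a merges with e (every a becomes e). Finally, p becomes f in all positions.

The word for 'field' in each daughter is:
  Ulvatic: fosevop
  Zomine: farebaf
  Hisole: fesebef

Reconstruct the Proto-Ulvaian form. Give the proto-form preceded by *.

*fasebap

Position 7: Ulvatic has p, Zomine has f, Hisole has f. Taking the neighbouring segments as reconstructed: Ulvatic p could go back to *p or *b; Zomine f could go back to *p or *f; Hisole f could go back to *p or *f — the one source consistent with every daughter is *p.
Position 2: Ulvatic has o, Zomine has a, Hisole has e. Zomine preserves a here (none of its changes turn any other segment into a), so the proto-segment is *a.
Position 6: Ulvatic has o, Zomine has a, Hisole has e. Zomine preserves a here (none of its changes turn any other segment into a), so the proto-segment is *a.
Verify the candidate proto-form against each daughter:
Ulvatic: *fasebap
  fasebap (rule 1 does not apply)
  fasebap → fasevap   [intervocalic lenition]
  fasevap → fosevop   [vowel merger]
  giving Ulvatic fosevop.
Zomine: *fasebap > farebap > farebaf  (by rhotacism, unconditioned shift)
Hisole: *fasebap
  fasebap (rule 1 does not apply)
  fasebap (rule 2 does not apply)
  fasebap → fesebep   [vowel merger]
  fesebep → fesebef   [unconditioned shift]
  giving Hisole fesebef.
No other proto-form is consistent with every reflex, so the reconstruction is *fasebap.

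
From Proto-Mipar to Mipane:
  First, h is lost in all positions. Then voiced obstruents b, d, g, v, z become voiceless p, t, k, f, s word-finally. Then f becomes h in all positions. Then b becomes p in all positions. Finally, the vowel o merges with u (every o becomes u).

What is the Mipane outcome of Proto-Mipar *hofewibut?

Mipane: start from *hofewibut.
  rule 1 (h-loss): hofewibut → ofewibut
  rule 2: no change — ofewibut
  rule 3 (unconditioned shift): ofewibut → ohewibut
  rule 4 (unconditioned shift): ohewibut → ohewiput
  rule 5 (vowel merger): ohewiput → uhewiput
  ⇒ Mipane uhewiput

uhewiput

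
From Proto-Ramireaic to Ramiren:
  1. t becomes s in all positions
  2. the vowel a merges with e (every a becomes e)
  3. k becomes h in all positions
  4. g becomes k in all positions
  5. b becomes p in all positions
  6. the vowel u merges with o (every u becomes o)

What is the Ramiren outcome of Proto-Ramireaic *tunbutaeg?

Ramiren: start from *tunbutaeg.
  rule 1 (unconditioned shift): tunbutaeg → sunbusaeg
  rule 2 (vowel merger): sunbusaeg → sunbuseeg
  rule 3: no change — sunbuseeg
  rule 4 (unconditioned shift): sunbuseeg → sunbuseek
  rule 5 (unconditioned shift): sunbuseek → sunpuseek
  rule 6 (vowel merger): sunpuseek → sonposeek
  ⇒ Ramiren sonposeek

sonposeek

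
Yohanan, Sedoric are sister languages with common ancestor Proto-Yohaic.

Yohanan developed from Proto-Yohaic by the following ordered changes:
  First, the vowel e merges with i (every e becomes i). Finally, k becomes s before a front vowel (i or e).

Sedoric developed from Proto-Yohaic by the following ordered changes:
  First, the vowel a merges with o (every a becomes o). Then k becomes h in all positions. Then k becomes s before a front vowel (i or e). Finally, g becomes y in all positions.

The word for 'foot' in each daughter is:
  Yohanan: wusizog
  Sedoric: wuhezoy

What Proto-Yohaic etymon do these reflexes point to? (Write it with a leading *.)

*wukezog

Position 3: Yohanan has s, Sedoric has h. Taking the neighbouring segments as reconstructed: Yohanan s could go back to *k or *s; Sedoric h could go back to *k or *h — the one source consistent with every daughter is *k.
Position 4: Yohanan has i, Sedoric has e. Sedoric preserves e here (none of its changes turn any other segment into e), so the proto-segment is *e.
Position 7: Yohanan has g, Sedoric has y. Yohanan preserves g here (none of its changes turn any other segment into g), so the proto-segment is *g.
Continuing position by position gives *wukezog; check it forward:
Yohanan: *wukezog
  wukezog → wukizog   [vowel merger]
  wukizog → wusizog   [palatalisation]
  giving Yohanan wusizog.
Sedoric: start from *wukezog.
  rule 1: no change — wukezog
  rule 2 (unconditioned shift): wukezog → wuhezog
  rule 3: no change — wuhezog
  rule 4 (unconditioned shift): wuhezog → wuhezoy
  ⇒ Sedoric wuhezoy
No other proto-form is consistent with every reflex, so the reconstruction is *wukezog.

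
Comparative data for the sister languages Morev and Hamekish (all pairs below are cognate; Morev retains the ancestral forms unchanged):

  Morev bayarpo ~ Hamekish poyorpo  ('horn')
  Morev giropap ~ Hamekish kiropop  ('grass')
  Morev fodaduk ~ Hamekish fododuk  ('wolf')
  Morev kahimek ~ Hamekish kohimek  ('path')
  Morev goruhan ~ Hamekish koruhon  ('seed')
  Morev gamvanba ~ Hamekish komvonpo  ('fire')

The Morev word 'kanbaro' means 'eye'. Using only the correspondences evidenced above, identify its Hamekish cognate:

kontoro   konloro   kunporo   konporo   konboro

konporo

goruhan ~ koruhon, gamvanba ~ komvonpo — Morev a corresponds to Hamekish o after a consonant, before a nasal.
gamvanba ~ komvonpo — Morev b corresponds to Hamekish p after a consonant, before a back vowel.
bayarpo ~ poyorpo — Morev a corresponds to Hamekish o after a consonant, before r.
Applying these to Morev 'kanbaro':
  kanbaro → konbaro   (a→o after a consonant, before a nasal)
  konbaro → konparo   (b→p after a consonant, before a back vowel)
  konparo → konporo   (a→o after a consonant, before r)
So the Hamekish cognate is 'konporo'.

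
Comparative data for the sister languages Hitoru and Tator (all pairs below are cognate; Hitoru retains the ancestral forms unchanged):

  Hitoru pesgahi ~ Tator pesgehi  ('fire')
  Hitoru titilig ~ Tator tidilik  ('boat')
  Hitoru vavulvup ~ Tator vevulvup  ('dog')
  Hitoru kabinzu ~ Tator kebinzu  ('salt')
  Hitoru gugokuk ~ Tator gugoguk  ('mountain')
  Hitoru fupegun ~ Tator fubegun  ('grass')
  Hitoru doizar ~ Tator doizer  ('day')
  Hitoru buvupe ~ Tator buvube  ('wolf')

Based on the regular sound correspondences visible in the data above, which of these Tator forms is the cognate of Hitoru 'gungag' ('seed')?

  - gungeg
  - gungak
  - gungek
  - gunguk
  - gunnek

gungek

pesgahi ~ pesgehi — Hitoru a corresponds to Tator e after a consonant, before a consonant other than r, m, n, p, b, f, v.
titilig ~ tidilik — Hitoru g corresponds to Tator k word-finally.
Applying these to Hitoru 'gungag':
  gungag → gungeg   (a→e after a consonant, before a consonant other than r, m, n, p, b, f, v)
  gungeg → gungek   (g→k word-finally)
So the Tator cognate is 'gungek'.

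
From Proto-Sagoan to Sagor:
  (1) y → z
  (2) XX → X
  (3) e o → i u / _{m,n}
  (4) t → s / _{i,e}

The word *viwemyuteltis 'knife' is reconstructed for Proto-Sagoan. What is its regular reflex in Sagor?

viwimzuselsis

Sagor: *viwemyuteltis
  viwemyuteltis → viwemzuteltis   [unconditioned shift]
  viwemzuteltis (rule 2 does not apply)
  viwemzuteltis → viwimzuteltis   [pre-nasal raising]
  viwimzuteltis → viwimzuselsis   [palatalisation]
  giving Sagor viwimzuselsis.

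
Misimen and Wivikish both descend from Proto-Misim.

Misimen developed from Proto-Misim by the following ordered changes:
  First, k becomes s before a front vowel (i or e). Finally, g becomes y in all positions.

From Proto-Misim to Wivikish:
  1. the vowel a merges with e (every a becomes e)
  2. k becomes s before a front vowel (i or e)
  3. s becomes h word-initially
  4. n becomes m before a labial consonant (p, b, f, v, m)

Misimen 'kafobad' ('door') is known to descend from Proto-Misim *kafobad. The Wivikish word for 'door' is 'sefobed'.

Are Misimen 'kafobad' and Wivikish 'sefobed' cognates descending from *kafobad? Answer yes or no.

no

Derive the expected Wivikish reflex of *kafobad:
Wivikish: *kafobad
  kafobad → kefobed   [vowel merger]
  kefobed → sefobed   [palatalisation]
  sefobed → hefobed   [debuccalisation]
  hefobed (rule 4 does not apply)
  giving Wivikish hefobed.
The regular Wivikish reflex would be 'hefobed', but the attested form is 'sefobed'. The correspondence is irregular, so they are not cognates (the Wivikish form has a different source).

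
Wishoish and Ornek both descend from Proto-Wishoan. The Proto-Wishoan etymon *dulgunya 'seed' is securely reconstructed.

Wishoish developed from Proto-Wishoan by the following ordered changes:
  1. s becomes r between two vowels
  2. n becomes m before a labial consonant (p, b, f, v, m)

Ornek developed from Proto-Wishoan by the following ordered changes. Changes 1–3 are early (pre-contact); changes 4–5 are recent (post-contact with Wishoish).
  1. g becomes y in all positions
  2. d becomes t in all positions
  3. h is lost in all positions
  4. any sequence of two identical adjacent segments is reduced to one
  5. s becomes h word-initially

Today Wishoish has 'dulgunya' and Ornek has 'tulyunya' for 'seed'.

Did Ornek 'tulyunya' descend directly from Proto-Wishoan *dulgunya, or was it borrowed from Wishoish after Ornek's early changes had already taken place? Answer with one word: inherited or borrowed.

If inherited, *dulgunya would pass through all of Ornek's changes:
Ornek: start from *dulgunya.
  rule 1 (unconditioned shift): dulgunya → dulyunya
  rule 2 (unconditioned shift): dulyunya → tulyunya
  rule 3: no change — tulyunya
  rule 4: no change — tulyunya
  rule 5: no change — tulyunya
  ⇒ Ornek tulyunya
If borrowed from Wishoish 'dulgunya' after the early changes, it would undergo only the recent ones:
  rule 4 (degemination): no change (dulgunya)
  rule 5 (debuccalisation): no change (dulgunya)
  ⇒ as a loan: dulgunya
Ornek 'tulyunya' matches the inherited outcome exactly, so it is an inherited cognate, not a loan.

inherited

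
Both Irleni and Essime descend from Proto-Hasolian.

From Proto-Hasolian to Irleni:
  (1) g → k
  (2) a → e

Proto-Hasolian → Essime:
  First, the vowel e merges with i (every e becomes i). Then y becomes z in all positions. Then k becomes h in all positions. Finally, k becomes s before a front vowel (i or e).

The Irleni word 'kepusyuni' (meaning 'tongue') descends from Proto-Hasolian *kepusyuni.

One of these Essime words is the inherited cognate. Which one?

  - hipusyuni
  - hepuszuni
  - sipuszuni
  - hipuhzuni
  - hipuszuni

Essime: *kepusyuni
  kepusyuni → kipusyuni   [vowel merger]
  kipusyuni → kipuszuni   [unconditioned shift]
  kipuszuni → hipuszuni   [unconditioned shift]
  hipuszuni (rule 4 does not apply)
  giving Essime hipuszuni.

hipuszuni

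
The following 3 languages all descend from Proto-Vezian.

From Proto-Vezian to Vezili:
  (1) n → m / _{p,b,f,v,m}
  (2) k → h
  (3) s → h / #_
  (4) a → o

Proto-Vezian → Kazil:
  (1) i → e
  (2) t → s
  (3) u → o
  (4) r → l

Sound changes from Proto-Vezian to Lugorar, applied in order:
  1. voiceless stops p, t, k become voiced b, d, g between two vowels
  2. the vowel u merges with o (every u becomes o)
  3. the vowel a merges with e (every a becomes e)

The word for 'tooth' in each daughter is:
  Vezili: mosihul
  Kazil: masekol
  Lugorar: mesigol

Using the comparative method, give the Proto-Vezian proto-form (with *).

Position 4: Vezili has i, Kazil has e, Lugorar has i. Vezili preserves i here (none of its changes turn any other segment into i), so the proto-segment is *i.
Position 6: Vezili has u, Kazil has o, Lugorar has o. Vezili preserves u here (none of its changes turn any other segment into u), so the proto-segment is *u.
Position 5: Vezili has h, Kazil has k, Lugorar has g. Kazil preserves k here (none of its changes turn any other segment into k), so the proto-segment is *k.
This points to *masikul. Verify forward in each daughter:
Vezili: *masikul
  masikul (rule 1 does not apply)
  masikul → masihul   [unconditioned shift]
  masihul (rule 3 does not apply)
  masihul → mosihul   [vowel merger]
  giving Vezili mosihul.
Kazil: *masikul > masekul > masekol  (by vowel merger, vowel merger)
Lugorar: *masikul > masigul > masigol > mesigol  (by intervocalic voicing, vowel merger, vowel merger)
*masikul is the unique common source.

*masikul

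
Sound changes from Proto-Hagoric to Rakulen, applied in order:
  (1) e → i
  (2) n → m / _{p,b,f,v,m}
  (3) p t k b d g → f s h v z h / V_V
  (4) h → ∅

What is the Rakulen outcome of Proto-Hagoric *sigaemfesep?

Rakulen: *sigaemfesep > sigaimfisip > sihaimfisip > siaimfisip  (by vowel merger, intervocalic lenition, h-loss)

siaimfisip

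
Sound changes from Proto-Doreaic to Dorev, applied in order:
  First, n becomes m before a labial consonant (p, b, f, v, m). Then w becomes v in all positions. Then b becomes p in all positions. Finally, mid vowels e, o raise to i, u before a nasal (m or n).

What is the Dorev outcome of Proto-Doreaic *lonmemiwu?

lummimivu

Dorev: *lonmemiwu > lommemiwu > lommemivu > lummimivu  (by nasal place assimilation, unconditioned shift, pre-nasal raising)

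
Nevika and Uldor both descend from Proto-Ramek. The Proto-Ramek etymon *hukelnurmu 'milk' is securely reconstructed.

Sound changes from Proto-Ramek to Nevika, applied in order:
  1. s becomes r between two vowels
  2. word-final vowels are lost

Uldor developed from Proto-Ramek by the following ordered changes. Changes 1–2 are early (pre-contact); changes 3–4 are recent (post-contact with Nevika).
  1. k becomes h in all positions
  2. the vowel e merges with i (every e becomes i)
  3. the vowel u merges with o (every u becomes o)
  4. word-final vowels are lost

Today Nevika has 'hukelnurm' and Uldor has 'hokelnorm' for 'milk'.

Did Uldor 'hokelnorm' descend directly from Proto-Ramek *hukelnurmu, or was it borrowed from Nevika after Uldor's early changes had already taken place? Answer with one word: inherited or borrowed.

If inherited, *hukelnurmu would pass through all of Uldor's changes:
Uldor: *hukelnurmu
  hukelnurmu → huhelnurmu   [unconditioned shift]
  huhelnurmu → huhilnurmu   [vowel merger]
  huhilnurmu → hohilnormo   [vowel merger]
  hohilnormo → hohilnorm   [apocope]
  giving Uldor hohilnorm.
If borrowed from Nevika 'hukelnurm' after the early changes, it would undergo only the recent ones:
  rule 3 (vowel merger): hukelnurm → hokelnorm
  rule 4 (apocope): no change (hokelnorm)
  ⇒ as a loan: hokelnorm
Uldor 'hokelnorm' matches the loan outcome 'hokelnorm', not the inherited 'hohilnorm' — it skipped the early Uldor changes, so it was borrowed from Nevika.

borrowed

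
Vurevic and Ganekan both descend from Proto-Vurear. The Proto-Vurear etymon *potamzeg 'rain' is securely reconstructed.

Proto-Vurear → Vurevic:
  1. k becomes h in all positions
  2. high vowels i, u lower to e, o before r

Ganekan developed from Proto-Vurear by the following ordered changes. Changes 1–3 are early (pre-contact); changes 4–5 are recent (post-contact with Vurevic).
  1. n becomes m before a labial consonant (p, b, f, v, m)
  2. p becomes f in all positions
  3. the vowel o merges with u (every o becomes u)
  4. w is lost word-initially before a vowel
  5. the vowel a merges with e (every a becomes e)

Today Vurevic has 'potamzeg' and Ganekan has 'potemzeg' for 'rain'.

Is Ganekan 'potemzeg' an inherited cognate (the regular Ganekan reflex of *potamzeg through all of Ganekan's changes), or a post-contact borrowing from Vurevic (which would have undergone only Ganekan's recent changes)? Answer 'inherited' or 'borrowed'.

If inherited, *potamzeg would pass through all of Ganekan's changes:
Ganekan: start from *potamzeg.
  rule 1: no change — potamzeg
  rule 2 (unconditioned shift): potamzeg → fotamzeg
  rule 3 (vowel merger): fotamzeg → futamzeg
  rule 4: no change — futamzeg
  rule 5 (vowel merger): futamzeg → futemzeg
  ⇒ Ganekan futemzeg
If borrowed from Vurevic 'potamzeg' after the early changes, it would undergo only the recent ones:
  rule 4 (glide loss): no change (potamzeg)
  rule 5 (vowel merger): potamzeg → potemzeg
  ⇒ as a loan: potemzeg
Ganekan 'potemzeg' matches the loan outcome 'potemzeg', not the inherited 'futemzeg' — it skipped the early Ganekan changes, so it was borrowed from Vurevic.

borrowed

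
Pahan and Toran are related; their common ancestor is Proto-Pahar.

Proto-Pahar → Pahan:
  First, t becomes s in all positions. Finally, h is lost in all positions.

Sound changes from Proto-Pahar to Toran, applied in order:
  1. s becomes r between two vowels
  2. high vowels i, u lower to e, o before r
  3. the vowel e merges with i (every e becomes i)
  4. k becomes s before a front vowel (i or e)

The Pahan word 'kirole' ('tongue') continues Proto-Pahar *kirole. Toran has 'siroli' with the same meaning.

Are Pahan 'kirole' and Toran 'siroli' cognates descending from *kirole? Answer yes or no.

Derive the expected Toran reflex of *kirole:
Toran: start from *kirole.
  rule 1: no change — kirole
  rule 2 (pre-rhotic lowering): kirole → kerole
  rule 3 (vowel merger): kerole → kiroli
  rule 4 (palatalisation): kiroli → siroli
  ⇒ Toran siroli
Toran 'siroli' matches the regular reflex exactly, so the pair is cognate.

yes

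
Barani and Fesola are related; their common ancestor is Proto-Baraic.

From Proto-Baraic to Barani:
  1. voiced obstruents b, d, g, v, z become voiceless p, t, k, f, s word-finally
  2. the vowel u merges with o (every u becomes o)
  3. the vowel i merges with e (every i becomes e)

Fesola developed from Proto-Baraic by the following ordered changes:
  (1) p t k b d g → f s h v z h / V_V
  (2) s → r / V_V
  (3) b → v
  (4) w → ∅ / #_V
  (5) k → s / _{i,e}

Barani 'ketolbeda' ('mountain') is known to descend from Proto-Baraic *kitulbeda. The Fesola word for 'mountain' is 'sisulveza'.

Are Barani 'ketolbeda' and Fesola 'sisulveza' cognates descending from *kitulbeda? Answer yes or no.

Derive the expected Fesola reflex of *kitulbeda:
Fesola: *kitulbeda > kisulbeza > kirulbeza > kirulveza > sirulveza  (by intervocalic lenition, rhotacism, unconditioned shift, palatalisation)
The regular Fesola reflex would be 'sirulveza', but the attested form is 'sisulveza'. The correspondence is irregular, so they are not cognates (the Fesola form has a different source).

no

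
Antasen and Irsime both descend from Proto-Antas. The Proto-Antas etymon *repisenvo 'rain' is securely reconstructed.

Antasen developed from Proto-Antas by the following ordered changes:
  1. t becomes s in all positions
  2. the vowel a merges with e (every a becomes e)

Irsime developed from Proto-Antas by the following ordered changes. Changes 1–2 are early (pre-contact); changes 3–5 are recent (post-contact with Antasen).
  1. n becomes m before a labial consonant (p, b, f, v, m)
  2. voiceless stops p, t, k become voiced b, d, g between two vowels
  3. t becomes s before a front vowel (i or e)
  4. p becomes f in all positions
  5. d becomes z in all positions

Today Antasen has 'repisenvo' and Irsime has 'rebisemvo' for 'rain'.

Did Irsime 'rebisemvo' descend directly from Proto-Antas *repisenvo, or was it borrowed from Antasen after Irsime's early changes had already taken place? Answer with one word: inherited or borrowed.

inherited

If inherited, *repisenvo would pass through all of Irsime's changes:
Irsime: *repisenvo > repisemvo > rebisemvo  (by nasal place assimilation, intervocalic voicing)
If borrowed from Antasen 'repisenvo' after the early changes, it would undergo only the recent ones:
  rule 3 (palatalisation): no change (repisenvo)
  rule 4 (unconditioned shift): repisenvo → refisenvo
  rule 5 (unconditioned shift): no change (refisenvo)
  ⇒ as a loan: refisenvo
Irsime 'rebisemvo' matches the inherited outcome exactly, so it is an inherited cognate, not a loan.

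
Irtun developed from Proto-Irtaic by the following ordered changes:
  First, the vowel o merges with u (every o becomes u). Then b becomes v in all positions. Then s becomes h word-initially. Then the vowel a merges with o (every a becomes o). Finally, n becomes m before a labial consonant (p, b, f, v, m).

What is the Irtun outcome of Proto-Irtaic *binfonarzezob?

Irtun: start from *binfonarzezob.
  rule 1 (vowel merger): binfonarzezob → binfunarzezub
  rule 2 (unconditioned shift): binfunarzezub → vinfunarzezuv
  rule 3: no change — vinfunarzezuv
  rule 4 (vowel merger): vinfunarzezuv → vinfunorzezuv
  rule 5 (nasal place assimilation): vinfunorzezuv → vimfunorzezuv
  ⇒ Irtun vimfunorzezuv

vimfunorzezuv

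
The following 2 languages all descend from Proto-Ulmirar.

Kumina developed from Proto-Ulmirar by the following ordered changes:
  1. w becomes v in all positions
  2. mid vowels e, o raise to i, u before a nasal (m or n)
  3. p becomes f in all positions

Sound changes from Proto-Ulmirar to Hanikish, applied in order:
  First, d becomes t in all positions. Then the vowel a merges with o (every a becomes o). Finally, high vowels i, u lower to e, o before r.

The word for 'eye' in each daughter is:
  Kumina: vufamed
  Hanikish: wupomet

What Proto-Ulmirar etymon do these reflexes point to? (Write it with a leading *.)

Position 3: Kumina has f, Hanikish has p. Hanikish preserves p here (none of its changes turn any other segment into p), so the proto-segment is *p.
Position 7: Kumina has d, Hanikish has t. Kumina preserves d here (none of its changes turn any other segment into d), so the proto-segment is *d.
This points to *wupamed. Verify forward in each daughter:
Kumina: *wupamed
  wupamed → vupamed   [unconditioned shift]
  vupamed (rule 2 does not apply)
  vupamed → vufamed   [unconditioned shift]
  giving Kumina vufamed.
Hanikish: start from *wupamed.
  rule 1 (unconditioned shift): wupamed → wupamet
  rule 2 (vowel merger): wupamet → wupomet
  rule 3: no change — wupomet
  ⇒ Hanikish wupomet
Only *wupamed yields all of Kumina vufamed, Hanikish wupomet.

*wupamed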